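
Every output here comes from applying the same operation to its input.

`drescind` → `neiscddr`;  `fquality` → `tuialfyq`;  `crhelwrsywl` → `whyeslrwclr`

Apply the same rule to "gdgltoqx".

Each output is the input with this applied: take characters alternately from the front and the back (1st, last, 2nd, 2nd-last, ...), then move the first 3 characters to the end (rotate left by 3).
For "gdgltoqx", step one produces "gxdqgolt"; step two turns that into "qgoltgxd".

qgoltgxd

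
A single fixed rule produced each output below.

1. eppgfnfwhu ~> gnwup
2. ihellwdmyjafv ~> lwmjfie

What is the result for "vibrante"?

Each output is the input with this applied: move the first 3 characters to the end (rotate left by 3), then keep every other character starting from the first (positions 1st, 3rd, 5th, ...).
Applying both steps to "vibrante": "rantevib", then "rnei".
(Check on "eppgfnfwhu": → "gfnfwhuepp" → "gnwup" ✓)

rnei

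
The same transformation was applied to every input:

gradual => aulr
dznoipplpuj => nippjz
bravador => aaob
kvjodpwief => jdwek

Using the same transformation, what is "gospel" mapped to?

seg

Rule — move the first 2 characters to the end (rotate left by 2), then keep every other character starting from the first (positions 1st, 3rd, 5th, ...).
Applying both steps to "gospel": "spelgo", then "seg".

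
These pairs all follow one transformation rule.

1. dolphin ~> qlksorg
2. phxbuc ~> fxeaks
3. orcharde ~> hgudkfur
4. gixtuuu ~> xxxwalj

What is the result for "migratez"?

The transformation: shift every letter 3 places forward in the alphabet (wrapping around), then reverse the string.
Applying both steps to "migratez": "pljudwhc", then "chwdujlp".

chwdujlp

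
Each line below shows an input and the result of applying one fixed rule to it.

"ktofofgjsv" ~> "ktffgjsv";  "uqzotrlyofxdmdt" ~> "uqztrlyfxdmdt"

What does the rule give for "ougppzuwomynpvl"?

Rule — remove every "o".
For "ougppzuwomynpvl" the result is "ugppzuwmynpvl".

ugppzuwmynpvl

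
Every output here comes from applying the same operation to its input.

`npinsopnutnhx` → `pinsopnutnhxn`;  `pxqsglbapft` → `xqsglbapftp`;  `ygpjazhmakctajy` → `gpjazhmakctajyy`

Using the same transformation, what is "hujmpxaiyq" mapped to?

Looking at the pairs, the operation is to move the first character to the end.
For "hujmpxaiyq" the result is "ujmpxaiyqh".

ujmpxaiyqh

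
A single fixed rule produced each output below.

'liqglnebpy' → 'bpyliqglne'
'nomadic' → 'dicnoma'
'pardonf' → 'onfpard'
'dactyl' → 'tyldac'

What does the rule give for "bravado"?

The pattern: move the last 3 characters to the front (rotate right by 3).
Doing the same to "bravado": "adobrav".

adobrav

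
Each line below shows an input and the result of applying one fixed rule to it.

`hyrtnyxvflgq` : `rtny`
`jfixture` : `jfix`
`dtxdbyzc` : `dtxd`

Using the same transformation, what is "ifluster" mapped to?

Looking at the pairs, the operation is to swap the front and back halves of the string, then keep only the last 4 characters.
"ifluster" → "steriflu" → "iflu".

iflu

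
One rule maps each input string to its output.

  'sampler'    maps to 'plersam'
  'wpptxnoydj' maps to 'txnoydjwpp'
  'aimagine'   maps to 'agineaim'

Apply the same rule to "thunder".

Rule — move the first 3 characters to the end (rotate left by 3).
Applying that to "thunder" gives "nderthu".

nderthu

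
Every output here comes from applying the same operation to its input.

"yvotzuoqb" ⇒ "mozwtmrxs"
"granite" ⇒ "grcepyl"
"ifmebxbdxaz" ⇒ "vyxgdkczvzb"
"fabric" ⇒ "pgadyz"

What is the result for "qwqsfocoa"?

Looking at the pairs, the operation is to move the last 3 characters to the front (rotate right by 3), then shift every letter 2 places backward in the alphabet (wrapping around).
Doing the same to "qwqsfocoa": "amyouoqdm".

amyouoqdm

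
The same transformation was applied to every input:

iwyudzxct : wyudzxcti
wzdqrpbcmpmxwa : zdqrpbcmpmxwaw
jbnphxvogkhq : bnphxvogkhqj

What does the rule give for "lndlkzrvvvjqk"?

ndlkzrvvvjqkl

The pattern: move the first character to the end.
On "lndlkzrvvvjqk" that produces "ndlkzrvvvjqkl".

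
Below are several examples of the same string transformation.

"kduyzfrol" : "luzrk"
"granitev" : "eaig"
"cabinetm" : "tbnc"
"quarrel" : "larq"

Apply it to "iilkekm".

mlei

Rule — keep every other character starting from the first (positions 1st, 3rd, 5th, ...), then swap the first and last characters.
On "iilkekm" that produces "mlei".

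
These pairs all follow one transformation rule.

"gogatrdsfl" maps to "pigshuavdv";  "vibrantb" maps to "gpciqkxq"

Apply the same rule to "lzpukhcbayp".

Each output is the input with this applied: move the first 3 characters to the end (rotate left by 3), then shift every letter 11 places backward in the alphabet (wrapping around).
"lzpukhcbayp" → "ukhcbayplzp" → "jzwrqpneaoe".

jzwrqpneaoe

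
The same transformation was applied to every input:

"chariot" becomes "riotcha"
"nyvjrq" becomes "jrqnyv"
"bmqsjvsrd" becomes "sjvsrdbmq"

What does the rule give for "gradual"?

In each case the input is transformed by: move the first 3 characters to the end (rotate left by 3).
On "gradual" that produces "dualgra".

dualgra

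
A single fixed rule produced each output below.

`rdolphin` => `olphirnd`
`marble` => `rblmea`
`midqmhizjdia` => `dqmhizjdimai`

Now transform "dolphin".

lphidno

Rule — swap the first and last characters, then move the first 2 characters to the end (rotate left by 2).
Starting from "dolphin": after the first operation, "nolphid"; after the second, "lphidno".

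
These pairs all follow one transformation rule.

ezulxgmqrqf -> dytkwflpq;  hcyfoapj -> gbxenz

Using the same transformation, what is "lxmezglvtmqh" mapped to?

The transformation: shift every letter 1 place backward in the alphabet (wrapping around), then delete the last 2 characters.
Working it through for "lxmezglvtmqh": intermediate "kwldyfkuslpg", final "kwldyfkusl".
(Check on "ezulxgmqrqf": → "dytkwflpqpe" → "dytkwflpq" ✓)

kwldyfkusl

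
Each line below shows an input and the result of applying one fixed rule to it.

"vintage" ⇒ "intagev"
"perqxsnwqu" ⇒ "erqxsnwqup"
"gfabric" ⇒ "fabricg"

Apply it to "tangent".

The rule is to move the first character to the end.
Doing the same to "tangent": "angentt".

angentt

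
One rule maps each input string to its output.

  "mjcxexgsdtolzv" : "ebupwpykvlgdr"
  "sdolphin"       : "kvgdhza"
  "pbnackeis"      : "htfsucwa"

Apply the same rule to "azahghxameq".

srszyzpsew

Looking at the pairs, the operation is to shift every letter 8 places backward in the alphabet (wrapping around), then delete the last character.
For "azahghxameq", step one produces "srszyzpsewi"; step two turns that into "srszyzpsew".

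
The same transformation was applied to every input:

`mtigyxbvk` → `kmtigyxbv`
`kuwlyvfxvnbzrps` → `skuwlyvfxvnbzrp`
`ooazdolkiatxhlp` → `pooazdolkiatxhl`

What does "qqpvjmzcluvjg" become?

gqqpvjmzcluvj

The transformation: move the last character to the front.
Applying that to "qqpvjmzcluvjg" gives "gqqpvjmzcluvj".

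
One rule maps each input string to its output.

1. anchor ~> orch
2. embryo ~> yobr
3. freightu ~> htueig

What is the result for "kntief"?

Rule — delete the first 2 characters, then swap the front and back halves of the string.
Applying both steps to "kntief": "tief", then "efti".

efti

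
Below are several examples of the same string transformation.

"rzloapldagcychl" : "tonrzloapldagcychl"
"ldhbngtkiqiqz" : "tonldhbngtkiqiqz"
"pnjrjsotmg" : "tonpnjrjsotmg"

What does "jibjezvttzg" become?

Rule — prepend "ton".
So "jibjezvttzg" becomes "tonjibjezvttzg".

tonjibjezvttzg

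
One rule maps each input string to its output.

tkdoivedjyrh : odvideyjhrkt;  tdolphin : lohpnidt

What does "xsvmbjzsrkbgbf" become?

Each output is the input with this applied: swap each adjacent pair of characters (1↔2, 3↔4, ...), then move the first 2 characters to the end (rotate left by 2).
Applying both steps to "xsvmbjzsrkbgbf": "sxmvjbszkrgbfb", then "mvjbszkrgbfbsx".

mvjbszkrgbfbsx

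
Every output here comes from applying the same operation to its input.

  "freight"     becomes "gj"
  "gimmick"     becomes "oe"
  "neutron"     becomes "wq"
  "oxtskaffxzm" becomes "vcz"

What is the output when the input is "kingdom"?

The pattern: shift every letter 2 places forward in the alphabet (wrapping around), then keep one character in every 3, starting at position 3 (positions 3rd, 6th, 9th, ...).
For "kingdom", step one produces "mkpifqo"; step two turns that into "pq".

pq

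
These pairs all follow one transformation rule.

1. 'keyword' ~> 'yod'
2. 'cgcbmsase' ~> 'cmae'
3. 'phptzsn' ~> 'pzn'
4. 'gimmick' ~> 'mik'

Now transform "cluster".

In each case the input is transformed by: delete the first character, then keep every other character starting from the second (positions 2nd, 4th, 6th, ...).
Working it through for "cluster": intermediate "luster", final "utr".

utr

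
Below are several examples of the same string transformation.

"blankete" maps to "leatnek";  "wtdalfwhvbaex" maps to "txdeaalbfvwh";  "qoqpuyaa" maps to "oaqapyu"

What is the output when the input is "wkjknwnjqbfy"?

kyjfkbnqwjn

Looking at the pairs, the operation is to delete the first character, then take characters alternately from the front and the back (1st, last, 2nd, 2nd-last, ...).
For "wkjknwnjqbfy" the result is "kyjfkbnqwjn".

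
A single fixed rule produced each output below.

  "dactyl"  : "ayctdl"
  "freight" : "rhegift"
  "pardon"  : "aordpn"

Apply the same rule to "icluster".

Each output is the input with this applied: take characters alternately from the front and the back (1st, last, 2nd, 2nd-last, ...), then move the first 2 characters to the end (rotate left by 2).
On "icluster" that produces "celtusir".

celtusir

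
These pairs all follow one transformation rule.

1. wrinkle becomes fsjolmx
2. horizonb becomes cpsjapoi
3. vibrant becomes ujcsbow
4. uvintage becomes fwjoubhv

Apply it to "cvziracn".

Rule — swap the first and last characters, then shift every letter 1 place forward in the alphabet (wrapping around).
Starting from "cvziracn": after the first operation, "nvziracc"; after the second, "owajsbdd".

owajsbdd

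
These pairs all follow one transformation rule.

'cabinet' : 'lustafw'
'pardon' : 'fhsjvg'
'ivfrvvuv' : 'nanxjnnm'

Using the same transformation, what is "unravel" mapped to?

dmfjsnw

What's happening: move the last character to the front, then shift every letter 8 places backward in the alphabet (wrapping around).
Working it through for "unravel": intermediate "lunrave", final "dmfjsnw".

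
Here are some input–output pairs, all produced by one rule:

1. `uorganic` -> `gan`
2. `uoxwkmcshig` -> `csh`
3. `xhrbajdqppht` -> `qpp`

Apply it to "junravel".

The transformation: move the last 2 characters to the front (rotate right by 2), then keep only the last 3 characters.
For "junravel", step one produces "eljunrav"; step two turns that into "rav".

rav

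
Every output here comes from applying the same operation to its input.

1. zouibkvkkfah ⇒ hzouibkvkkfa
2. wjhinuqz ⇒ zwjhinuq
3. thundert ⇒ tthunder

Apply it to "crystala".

The transformation: move the last character to the front.
"crystala" → "acrystal".

acrystal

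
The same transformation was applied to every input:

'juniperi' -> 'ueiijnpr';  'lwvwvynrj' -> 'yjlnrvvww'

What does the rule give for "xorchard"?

xacdhorr

Looking at the pairs, the operation is to sort the characters into alphabetical order, then move the last character to the front.
For "xorchard" the result is "xacdhorr".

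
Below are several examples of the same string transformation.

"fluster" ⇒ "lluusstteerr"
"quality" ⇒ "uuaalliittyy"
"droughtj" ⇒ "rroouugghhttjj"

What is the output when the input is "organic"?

rrggaanniicc

In each case the input is transformed by: delete the first character, then double every character.
"organic" → "rganic" → "rrggaanniicc".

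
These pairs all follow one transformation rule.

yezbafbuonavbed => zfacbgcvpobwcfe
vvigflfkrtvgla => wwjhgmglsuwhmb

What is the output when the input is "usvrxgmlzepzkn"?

vtwsyhnmafqalo

Each output is the input with this applied: shift every letter 1 place forward in the alphabet (wrapping around).
For "usvrxgmlzepzkn" the result is "vtwsyhnmafqalo".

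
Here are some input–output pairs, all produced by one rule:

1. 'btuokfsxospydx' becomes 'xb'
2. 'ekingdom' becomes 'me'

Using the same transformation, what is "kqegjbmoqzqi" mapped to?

Each output is the input with this applied: move the first character to the end, then keep only the last 2 characters.
Applying both steps to "kqegjbmoqzqi": "qegjbmoqzqik", then "ik".
(Check on "btuokfsxospydx": → "tuokfsxospydxb" → "xb" ✓)

ik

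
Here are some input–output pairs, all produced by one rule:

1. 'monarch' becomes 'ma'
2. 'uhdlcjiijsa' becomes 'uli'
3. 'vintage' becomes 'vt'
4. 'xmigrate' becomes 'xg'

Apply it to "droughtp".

du

Rule — move the last 2 characters to the front (rotate right by 2), then keep one character in every 3, starting at position 3 (positions 3rd, 6th, 9th, ...).
"droughtp" → "tpdrough" → "du".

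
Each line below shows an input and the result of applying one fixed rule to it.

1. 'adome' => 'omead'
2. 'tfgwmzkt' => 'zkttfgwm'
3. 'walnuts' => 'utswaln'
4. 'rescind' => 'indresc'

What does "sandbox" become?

Rule — move the last 3 characters to the front (rotate right by 3).
So "sandbox" becomes "boxsand".

boxsand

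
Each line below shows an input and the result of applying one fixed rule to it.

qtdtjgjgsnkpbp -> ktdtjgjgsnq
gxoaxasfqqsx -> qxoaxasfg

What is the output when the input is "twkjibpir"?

The rule is to delete the last 3 characters, then swap the first and last characters.
Applying both steps to "twkjibpir": "twkjib", then "bwkjit".

bwkjit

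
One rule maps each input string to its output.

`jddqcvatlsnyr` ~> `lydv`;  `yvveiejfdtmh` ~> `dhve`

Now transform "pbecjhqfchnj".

cjeh

Each output is the input with this applied: keep one character in every 3, starting at position 3 (positions 3rd, 6th, 9th, ...), then swap the front and back halves of the string.
Working it through for "pbecjhqfchnj": intermediate "ehcj", final "cjeh".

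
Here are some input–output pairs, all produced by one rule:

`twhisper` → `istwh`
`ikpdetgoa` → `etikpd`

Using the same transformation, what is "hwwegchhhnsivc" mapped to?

In each case the input is transformed by: delete the last 3 characters, then move the last 2 characters to the front (rotate right by 2).
Applying both steps to "hwwegchhhnsivc": "hwwegchhhns", then "nshwwegchhh".
(Check on "twhisper": → "twhis" → "istwh" ✓)

nshwwegchhh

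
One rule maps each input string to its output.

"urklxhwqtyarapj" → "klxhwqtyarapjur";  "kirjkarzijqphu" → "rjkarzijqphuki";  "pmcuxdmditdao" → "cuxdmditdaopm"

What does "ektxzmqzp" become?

Looking at the pairs, the operation is to move the first 2 characters to the end (rotate left by 2).
For "ektxzmqzp" the result is "txzmqzpek".

txzmqzpek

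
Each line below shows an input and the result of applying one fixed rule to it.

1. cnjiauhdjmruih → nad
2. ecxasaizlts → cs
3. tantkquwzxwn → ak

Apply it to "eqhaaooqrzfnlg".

In each case the input is transformed by: keep one character in every 3, starting at position 2 (positions 2nd, 5th, 8th, ...), then delete the last 2 characters.
Applying that to "eqhaaooqrzfnlg" gives "qaq".
(Check on "ecxasaizlts": → "cszs" → "cs" ✓)

qaq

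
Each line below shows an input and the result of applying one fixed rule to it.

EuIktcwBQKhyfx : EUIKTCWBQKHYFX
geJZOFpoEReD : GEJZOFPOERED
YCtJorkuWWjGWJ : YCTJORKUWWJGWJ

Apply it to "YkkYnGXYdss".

Looking at the pairs, the operation is to convert every letter to uppercase.
Applying that to "YkkYnGXYdss" gives "YKKYNGXYDSS".

YKKYNGXYDSS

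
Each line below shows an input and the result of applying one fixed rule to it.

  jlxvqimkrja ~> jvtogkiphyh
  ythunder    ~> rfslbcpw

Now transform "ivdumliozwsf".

tbskjgmxuqdg

The rule is to shift every letter 2 places backward in the alphabet (wrapping around), then move the first character to the end.
For "ivdumliozwsf", step one produces "gtbskjgmxuqd"; step two turns that into "tbskjgmxuqdg".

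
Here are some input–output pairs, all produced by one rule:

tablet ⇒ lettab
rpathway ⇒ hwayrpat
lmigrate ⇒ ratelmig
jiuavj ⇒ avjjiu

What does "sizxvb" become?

Rule — swap the front and back halves of the string.
On "sizxvb" that produces "xvbsiz".

xvbsiz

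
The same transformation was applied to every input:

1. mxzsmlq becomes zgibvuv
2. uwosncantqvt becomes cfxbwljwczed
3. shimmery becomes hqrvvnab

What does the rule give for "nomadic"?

lxvjmrw

In each case the input is transformed by: shift every letter 9 places forward in the alphabet (wrapping around), then swap the first and last characters.
Applying both steps to "nomadic": "wxvjmrl", then "lxvjmrw".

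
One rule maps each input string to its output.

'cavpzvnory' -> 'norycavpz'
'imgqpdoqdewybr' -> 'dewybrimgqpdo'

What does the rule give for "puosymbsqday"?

The rule is to swap the front and back halves of the string, then delete the first character.
"puosymbsqday" → "bsqdaypuosym" → "sqdaypuosym".

sqdaypuosym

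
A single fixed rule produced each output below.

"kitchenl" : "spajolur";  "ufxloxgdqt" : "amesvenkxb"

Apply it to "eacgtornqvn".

The pattern: swap the first and last characters, then shift every letter 7 places forward in the alphabet (wrapping around).
Starting from "eacgtornqvn": after the first operation, "nacgtornqve"; after the second, "uhjnavyuxcl".

uhjnavyuxcl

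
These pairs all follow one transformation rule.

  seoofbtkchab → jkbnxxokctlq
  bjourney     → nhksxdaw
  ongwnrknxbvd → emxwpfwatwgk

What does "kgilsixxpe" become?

The pattern: shift every letter 9 places forward in the alphabet (wrapping around), then move the last 2 characters to the front (rotate right by 2).
Working it through for "kgilsixxpe": intermediate "tprubrggyn", final "yntprubrgg".
(Check on "ongwnrknxbvd": → "xwpfwatwgkem" → "emxwpfwatwgk" ✓)

yntprubrgg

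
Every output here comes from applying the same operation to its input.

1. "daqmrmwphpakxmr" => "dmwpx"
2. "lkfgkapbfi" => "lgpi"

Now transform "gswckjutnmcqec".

gcume

The transformation: keep one character in every 3, starting at position 1 (positions 1st, 4th, 7th, ...).
So "gswckjutnmcqec" becomes "gcume".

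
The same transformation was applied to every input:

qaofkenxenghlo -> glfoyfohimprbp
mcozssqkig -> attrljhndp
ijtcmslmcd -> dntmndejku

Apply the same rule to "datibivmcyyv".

Rule — move the first 3 characters to the end (rotate left by 3), then shift every letter 1 place forward in the alphabet (wrapping around).
Starting from "datibivmcyyv": after the first operation, "ibivmcyyvdat"; after the second, "jcjwndzzwebu".
(Check on "ijtcmslmcd": → "cmslmcdijt" → "dntmndejku" ✓)

jcjwndzzwebu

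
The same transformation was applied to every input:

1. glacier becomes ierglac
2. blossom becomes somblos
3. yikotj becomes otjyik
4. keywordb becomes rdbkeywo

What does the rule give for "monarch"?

The transformation: move the last 3 characters to the front (rotate right by 3).
Doing the same to "monarch": "rchmona".

rchmona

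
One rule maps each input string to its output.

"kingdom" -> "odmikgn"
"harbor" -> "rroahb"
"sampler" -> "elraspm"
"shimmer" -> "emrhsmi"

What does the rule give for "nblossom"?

smobnols

The transformation: swap each adjacent pair of characters (1↔2, 3↔4, ...), then move the last 3 characters to the front (rotate right by 3).
"nblossom" → "smobnols".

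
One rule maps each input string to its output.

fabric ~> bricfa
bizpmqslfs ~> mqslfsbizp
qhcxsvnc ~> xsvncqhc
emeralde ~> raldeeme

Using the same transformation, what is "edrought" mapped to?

oughtedr

Looking at the pairs, the operation is to move the last character to the front, then swap the front and back halves of the string.
So "edrought" becomes "oughtedr".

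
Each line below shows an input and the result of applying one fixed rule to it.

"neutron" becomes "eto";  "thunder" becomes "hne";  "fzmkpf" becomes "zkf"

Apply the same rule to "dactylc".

The rule is to keep every other character starting from the second (positions 2nd, 4th, 6th, ...).
On "dactylc" that produces "atl".

atl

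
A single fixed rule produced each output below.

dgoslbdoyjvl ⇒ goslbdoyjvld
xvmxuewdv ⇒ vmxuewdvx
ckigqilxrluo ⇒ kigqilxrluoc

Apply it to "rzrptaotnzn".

The transformation: move the first character to the end.
For "rzrptaotnzn" the result is "zrptaotnznr".

zrptaotnznr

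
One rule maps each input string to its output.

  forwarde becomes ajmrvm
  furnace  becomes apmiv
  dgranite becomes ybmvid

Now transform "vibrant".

Looking at the pairs, the operation is to delete the last 2 characters, then shift every letter 5 places backward in the alphabet (wrapping around).
Applying both steps to "vibrant": "vibra", then "qdwmv".

qdwmv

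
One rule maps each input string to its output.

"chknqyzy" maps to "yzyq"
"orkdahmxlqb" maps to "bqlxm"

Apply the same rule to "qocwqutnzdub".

The pattern: take characters alternately from the front and the back (1st, last, 2nd, 2nd-last, ...), then keep every other character starting from the second (positions 2nd, 4th, 6th, ...).
Starting from "qocwqutnzdub": after the first operation, "qboucdwzqnut"; after the second, "budznt".
(Check on "chknqyzy": → "cyhzkynq" → "yzyq" ✓)

budznt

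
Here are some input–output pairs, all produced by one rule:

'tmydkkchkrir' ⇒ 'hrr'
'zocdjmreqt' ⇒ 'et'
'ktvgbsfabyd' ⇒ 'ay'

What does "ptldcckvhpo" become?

The pattern: keep every other character starting from the second (positions 2nd, 4th, 6th, ...), then delete the first 3 characters.
On "ptldcckvhpo": the first step gives "tdcvp", and the second then gives "vp".

vp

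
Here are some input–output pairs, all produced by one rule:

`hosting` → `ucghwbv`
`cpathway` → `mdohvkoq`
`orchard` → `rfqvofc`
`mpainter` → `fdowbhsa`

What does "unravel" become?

Each output is the input with this applied: shift every letter 12 places backward in the alphabet (wrapping around), then swap the first and last characters.
For "unravel", step one produces "ibfojsz"; step two turns that into "zbfojsi".

zbfojsi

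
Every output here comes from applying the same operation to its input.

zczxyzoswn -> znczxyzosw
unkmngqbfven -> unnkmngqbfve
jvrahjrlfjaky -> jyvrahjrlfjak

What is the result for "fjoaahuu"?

fujoaahu

In each case the input is transformed by: swap the first and last characters, then move the last character to the front.
Starting from "fjoaahuu": after the first operation, "ujoaahuf"; after the second, "fujoaahu".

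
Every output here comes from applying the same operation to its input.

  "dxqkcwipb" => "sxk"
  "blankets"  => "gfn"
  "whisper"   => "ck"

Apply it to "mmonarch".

hvc

In each case the input is transformed by: shift every letter 5 places backward in the alphabet (wrapping around), then keep one character in every 3, starting at position 2 (positions 2nd, 5th, 8th, ...).
For "mmonarch", step one produces "hhjivmxc"; step two turns that into "hvc".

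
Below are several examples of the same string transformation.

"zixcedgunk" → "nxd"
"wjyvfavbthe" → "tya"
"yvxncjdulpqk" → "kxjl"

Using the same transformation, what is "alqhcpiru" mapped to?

In each case the input is transformed by: keep one character in every 3, starting at position 3 (positions 3rd, 6th, 9th, ...), then move the last character to the front.
For "alqhcpiru", step one produces "qpu"; step two turns that into "uqp".

uqp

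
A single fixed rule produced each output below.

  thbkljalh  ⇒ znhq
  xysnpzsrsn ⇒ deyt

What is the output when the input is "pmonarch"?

The transformation: shift every letter 6 places forward in the alphabet (wrapping around), then keep only the first 4 characters.
Working it through for "pmonarch": intermediate "vsutgxin", final "vsut".

vsut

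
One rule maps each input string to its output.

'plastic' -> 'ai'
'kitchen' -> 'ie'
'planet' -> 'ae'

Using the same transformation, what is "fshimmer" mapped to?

ie

The transformation: keep only the vowels.
Applying that to "fshimmer" gives "ie".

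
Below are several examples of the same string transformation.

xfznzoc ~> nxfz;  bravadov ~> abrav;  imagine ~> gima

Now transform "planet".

The rule is to delete the last 3 characters, then move the last character to the front.
On "planet": the first step gives "pla", and the second then gives "apl".

apl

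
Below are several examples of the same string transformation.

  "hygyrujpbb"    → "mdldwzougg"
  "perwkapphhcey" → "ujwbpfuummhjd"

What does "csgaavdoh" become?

hxlffaitm

Rule — shift every letter 5 places forward in the alphabet (wrapping around).
Applying that to "csgaavdoh" gives "hxlffaitm".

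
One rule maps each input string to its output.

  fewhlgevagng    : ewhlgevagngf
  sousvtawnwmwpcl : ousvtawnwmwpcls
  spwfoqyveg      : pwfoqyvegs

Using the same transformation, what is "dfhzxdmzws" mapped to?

fhzxdmzwsd

Rule — move the first character to the end.
On "dfhzxdmzws" that produces "fhzxdmzwsd".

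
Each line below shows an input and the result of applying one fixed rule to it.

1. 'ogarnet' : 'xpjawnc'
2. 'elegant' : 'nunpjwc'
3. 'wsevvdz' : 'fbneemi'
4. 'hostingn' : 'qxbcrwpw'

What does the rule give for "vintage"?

erwcjpn

Rule — shift every letter 9 places forward in the alphabet (wrapping around).
So "vintage" becomes "erwcjpn".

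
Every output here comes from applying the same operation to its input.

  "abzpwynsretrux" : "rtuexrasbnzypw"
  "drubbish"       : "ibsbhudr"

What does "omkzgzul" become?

zguzlkom

The pattern: move the last 3 characters to the front (rotate right by 3), then take characters alternately from the front and the back (1st, last, 2nd, 2nd-last, ...).
Applying both steps to "omkzgzul": "zulomkzg", then "zguzlkom".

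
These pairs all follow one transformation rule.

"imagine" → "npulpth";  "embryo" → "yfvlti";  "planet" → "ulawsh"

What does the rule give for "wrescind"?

In each case the input is transformed by: shift every letter 7 places forward in the alphabet (wrapping around), then move the first 3 characters to the end (rotate left by 3).
For "wrescind" the result is "zjpukdyl".

zjpukdyl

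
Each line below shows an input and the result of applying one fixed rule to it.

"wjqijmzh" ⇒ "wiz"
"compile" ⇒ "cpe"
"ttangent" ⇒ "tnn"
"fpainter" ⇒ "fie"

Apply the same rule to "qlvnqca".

The pattern: keep one character in every 3, starting at position 1 (positions 1st, 4th, 7th, ...).
Doing the same to "qlvnqca": "qna".

qna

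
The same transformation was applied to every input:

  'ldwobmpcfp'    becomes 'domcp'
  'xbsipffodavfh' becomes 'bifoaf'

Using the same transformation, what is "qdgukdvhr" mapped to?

Rule — keep every other character starting from the second (positions 2nd, 4th, 6th, ...).
So "qdgukdvhr" becomes "dudh".

dudh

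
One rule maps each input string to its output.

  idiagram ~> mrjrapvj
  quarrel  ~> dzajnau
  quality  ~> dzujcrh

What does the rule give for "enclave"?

wnulejn

The rule is to swap each adjacent pair of characters (1↔2, 3↔4, ...), then shift every letter 9 places forward in the alphabet (wrapping around).
Working it through for "enclave": intermediate "nelcvae", final "wnulejn".
(Check on "idiagram": → "diairgma" → "mrjrapvj" ✓)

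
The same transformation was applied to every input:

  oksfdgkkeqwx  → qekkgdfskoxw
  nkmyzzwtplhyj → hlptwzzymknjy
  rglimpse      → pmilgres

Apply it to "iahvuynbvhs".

Each output is the input with this applied: reverse the string, then move the first 2 characters to the end (rotate left by 2).
Starting from "iahvuynbvhs": after the first operation, "shvbnyuvhai"; after the second, "vbnyuvhaish".
(Check on "nkmyzzwtplhyj": → "jyhlptwzzymkn" → "hlptwzzymknjy" ✓)

vbnyuvhaish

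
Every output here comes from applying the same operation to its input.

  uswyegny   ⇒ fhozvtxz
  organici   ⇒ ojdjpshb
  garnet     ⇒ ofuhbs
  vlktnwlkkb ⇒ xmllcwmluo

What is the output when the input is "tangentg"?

What's happening: shift every letter 1 place forward in the alphabet (wrapping around), then swap the front and back halves of the string.
Applying both steps to "tangentg": "ubohfouh", then "fouhuboh".
(Check on "organici": → "pshbojdj" → "ojdjpshb" ✓)

fouhuboh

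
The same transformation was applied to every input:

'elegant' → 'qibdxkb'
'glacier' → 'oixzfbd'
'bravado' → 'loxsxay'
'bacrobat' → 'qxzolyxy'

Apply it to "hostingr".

olpqfkde

Rule — shift every letter 3 places backward in the alphabet (wrapping around), then swap the first and last characters.
Applying both steps to "hostingr": "elpqfkdo", then "olpqfkde".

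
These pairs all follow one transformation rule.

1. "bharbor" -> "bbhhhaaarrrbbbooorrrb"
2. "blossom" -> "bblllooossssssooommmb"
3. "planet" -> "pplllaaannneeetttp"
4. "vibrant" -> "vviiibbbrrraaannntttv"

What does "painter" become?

ppaaaiiinnnttteeerrrp

What's happening: repeat every character 3 times, then move the first character to the end.
Working it through for "painter": intermediate "pppaaaiiinnnttteeerrr", final "ppaaaiiinnnttteeerrrp".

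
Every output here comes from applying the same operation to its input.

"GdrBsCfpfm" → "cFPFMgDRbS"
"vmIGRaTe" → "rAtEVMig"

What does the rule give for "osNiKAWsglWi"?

wSGLwIOSnIka

Each output is the input with this applied: swap the front and back halves of the string, then flip the case of every letter.
"osNiKAWsglWi" → "wSGLwIOSnIka".
(Check on "GdrBsCfpfm": → "CfpfmGdrBs" → "cFPFMgDRbS" ✓)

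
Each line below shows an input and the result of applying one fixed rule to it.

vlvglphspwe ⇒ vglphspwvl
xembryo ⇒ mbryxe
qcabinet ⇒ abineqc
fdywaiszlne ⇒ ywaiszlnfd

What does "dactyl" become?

ctyda

Rule — delete the last character, then move the first 2 characters to the end (rotate left by 2).
On "dactyl": the first step gives "dacty", and the second then gives "ctyda".
(Check on "vlvglphspwe": → "vlvglphspw" → "vglphspwvl" ✓)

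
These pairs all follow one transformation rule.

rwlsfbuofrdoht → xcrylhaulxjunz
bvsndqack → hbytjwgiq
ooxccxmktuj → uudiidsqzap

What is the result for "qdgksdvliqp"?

In each case the input is transformed by: shift every letter 6 places forward in the alphabet (wrapping around).
So "qdgksdvliqp" becomes "wjmqyjbrowv".

wjmqyjbrowv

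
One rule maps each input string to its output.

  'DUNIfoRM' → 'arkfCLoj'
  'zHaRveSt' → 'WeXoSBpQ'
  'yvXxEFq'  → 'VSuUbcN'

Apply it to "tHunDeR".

Each output is the input with this applied: shift every letter 3 places backward in the alphabet (wrapping around), then flip the case of every letter.
"tHunDeR" → "QeRKaBo".

QeRKaBo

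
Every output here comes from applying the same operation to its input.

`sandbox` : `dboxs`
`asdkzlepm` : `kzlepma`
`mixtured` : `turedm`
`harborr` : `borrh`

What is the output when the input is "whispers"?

The transformation: move the first character to the end, then delete the first 2 characters.
Working it through for "whispers": intermediate "hispersw", final "spersw".
(Check on "mixtured": → "ixturedm" → "turedm" ✓)

spersw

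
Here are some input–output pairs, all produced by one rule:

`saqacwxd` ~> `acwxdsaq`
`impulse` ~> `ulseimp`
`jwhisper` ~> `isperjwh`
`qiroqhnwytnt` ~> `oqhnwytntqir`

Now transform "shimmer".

Looking at the pairs, the operation is to move the first 3 characters to the end (rotate left by 3).
So "shimmer" becomes "mmershi".

mmershi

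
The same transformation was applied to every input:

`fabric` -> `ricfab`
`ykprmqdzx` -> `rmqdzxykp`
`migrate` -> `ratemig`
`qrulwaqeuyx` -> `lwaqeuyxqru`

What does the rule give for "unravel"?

avelunr

The rule is to move the first 3 characters to the end (rotate left by 3).
"unravel" → "avelunr".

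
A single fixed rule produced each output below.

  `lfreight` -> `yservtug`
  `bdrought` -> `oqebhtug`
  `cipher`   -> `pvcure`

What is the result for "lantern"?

The pattern: shift every letter 13 places forward in the alphabet (wrapping around) — i.e. ROT13.
"lantern" → "ynagrea".

ynagrea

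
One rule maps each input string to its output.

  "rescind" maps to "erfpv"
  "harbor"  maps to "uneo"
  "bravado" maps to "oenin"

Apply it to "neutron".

The transformation: delete the last 2 characters, then shift every letter 13 places forward in the alphabet (wrapping around) — i.e. ROT13.
For "neutron", step one produces "neutr"; step two turns that into "arhge".

arhge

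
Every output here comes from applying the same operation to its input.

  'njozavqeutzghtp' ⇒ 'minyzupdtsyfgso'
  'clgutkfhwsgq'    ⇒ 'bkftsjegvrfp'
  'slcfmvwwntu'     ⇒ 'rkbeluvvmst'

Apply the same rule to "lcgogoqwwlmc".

kbfnfnpvvklb

The rule is to shift every letter 1 place backward in the alphabet (wrapping around).
For "lcgogoqwwlmc" the result is "kbfnfnpvvklb".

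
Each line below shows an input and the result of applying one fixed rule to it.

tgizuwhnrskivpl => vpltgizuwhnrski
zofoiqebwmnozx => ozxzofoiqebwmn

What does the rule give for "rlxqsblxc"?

lxcrlxqsb

The transformation: move the last 3 characters to the front (rotate right by 3).
So "rlxqsblxc" becomes "lxcrlxqsb".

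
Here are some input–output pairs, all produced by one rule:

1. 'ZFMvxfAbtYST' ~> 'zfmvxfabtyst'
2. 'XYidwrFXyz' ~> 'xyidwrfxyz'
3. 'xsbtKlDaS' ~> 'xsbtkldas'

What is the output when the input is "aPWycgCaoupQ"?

Looking at the pairs, the operation is to convert every letter to lowercase.
Applying that to "aPWycgCaoupQ" gives "apwycgcaoupq".

apwycgcaoupq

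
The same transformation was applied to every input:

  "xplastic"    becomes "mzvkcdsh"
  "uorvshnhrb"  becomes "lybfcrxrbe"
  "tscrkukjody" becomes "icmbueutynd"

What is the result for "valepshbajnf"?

pkvozcrlktxf

Rule — shift every letter 10 places forward in the alphabet (wrapping around), then swap the first and last characters.
For "valepshbajnf", step one produces "fkvozcrlktxp"; step two turns that into "pkvozcrlktxf".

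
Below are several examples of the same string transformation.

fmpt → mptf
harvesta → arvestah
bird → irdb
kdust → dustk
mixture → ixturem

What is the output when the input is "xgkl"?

gklx

What's happening: move the first character to the end.
"xgkl" → "gklx".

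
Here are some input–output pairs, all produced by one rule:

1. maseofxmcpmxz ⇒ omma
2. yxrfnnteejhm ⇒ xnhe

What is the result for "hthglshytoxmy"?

yxtl

In each case the input is transformed by: keep one character in every 3, starting at position 2 (positions 2nd, 5th, 8th, ...), then sort the characters into reverse alphabetical order.
On "hthglshytoxmy": the first step gives "tlyx", and the second then gives "yxtl".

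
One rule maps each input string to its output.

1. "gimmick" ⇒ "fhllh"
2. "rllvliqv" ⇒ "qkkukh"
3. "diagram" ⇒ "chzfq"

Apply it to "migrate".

The transformation: delete the last 2 characters, then shift every letter 1 place backward in the alphabet (wrapping around).
Working it through for "migrate": intermediate "migra", final "lhfqz".

lhfqz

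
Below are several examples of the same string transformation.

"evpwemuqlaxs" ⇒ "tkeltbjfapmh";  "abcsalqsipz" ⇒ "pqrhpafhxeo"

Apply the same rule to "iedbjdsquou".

In each case the input is transformed by: shift every letter 11 places backward in the alphabet (wrapping around).
"iedbjdsquou" → "xtsqyshfjdj".

xtsqyshfjdj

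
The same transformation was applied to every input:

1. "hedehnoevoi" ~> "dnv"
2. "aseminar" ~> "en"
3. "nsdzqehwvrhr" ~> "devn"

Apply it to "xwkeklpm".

kl

The rule is to swap the first and last characters, then keep one character in every 3, starting at position 3 (positions 3rd, 6th, 9th, ...).
"xwkeklpm" → "mwkeklpx" → "kl".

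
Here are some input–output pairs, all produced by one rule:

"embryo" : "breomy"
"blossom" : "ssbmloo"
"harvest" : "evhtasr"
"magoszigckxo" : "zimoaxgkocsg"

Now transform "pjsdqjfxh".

jqphjxsfd

The rule is to take characters alternately from the front and the back (1st, last, 2nd, 2nd-last, ...), then move the last 2 characters to the front (rotate right by 2).
Applying that to "pjsdqjfxh" gives "jqphjxsfd".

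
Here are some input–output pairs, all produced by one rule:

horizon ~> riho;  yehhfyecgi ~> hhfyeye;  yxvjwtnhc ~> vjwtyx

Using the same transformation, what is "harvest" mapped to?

rvha

The pattern: delete the last 3 characters, then move the first 2 characters to the end (rotate left by 2).
For "harvest" the result is "rvha".
(Check on "yxvjwtnhc": → "yxvjwt" → "vjwtyx" ✓)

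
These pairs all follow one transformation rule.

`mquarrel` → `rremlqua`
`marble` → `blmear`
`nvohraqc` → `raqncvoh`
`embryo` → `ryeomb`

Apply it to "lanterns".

ernlsant

Looking at the pairs, the operation is to swap the first and last characters, then swap the front and back halves of the string.
Applying that to "lanterns" gives "ernlsant".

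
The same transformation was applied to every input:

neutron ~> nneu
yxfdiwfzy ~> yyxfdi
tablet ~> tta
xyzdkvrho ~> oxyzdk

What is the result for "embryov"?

In each case the input is transformed by: move the last character to the front, then delete the last 3 characters.
For "embryov", step one produces "vembryo"; step two turns that into "vemb".

vemb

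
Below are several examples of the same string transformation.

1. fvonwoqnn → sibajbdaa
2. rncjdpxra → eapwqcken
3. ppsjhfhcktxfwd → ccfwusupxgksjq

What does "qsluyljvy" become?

dfyhlywil

Rule — shift every letter 13 places forward in the alphabet (wrapping around) — i.e. ROT13.
For "qsluyljvy" the result is "dfyhlywil".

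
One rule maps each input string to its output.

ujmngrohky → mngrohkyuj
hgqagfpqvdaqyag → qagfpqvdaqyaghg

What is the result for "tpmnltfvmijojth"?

mnltfvmijojthtp

The transformation: move the first 2 characters to the end (rotate left by 2).
So "tpmnltfvmijojth" becomes "mnltfvmijojthtp".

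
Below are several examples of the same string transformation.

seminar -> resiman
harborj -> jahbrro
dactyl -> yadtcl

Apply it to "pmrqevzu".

zmpqrveu

In each case the input is transformed by: swap each adjacent pair of characters (1↔2, 3↔4, ...), then move the last character to the front.
For "pmrqevzu" the result is "zmpqrveu".
(Check on "dactyl": → "adtcly" → "yadtcl" ✓)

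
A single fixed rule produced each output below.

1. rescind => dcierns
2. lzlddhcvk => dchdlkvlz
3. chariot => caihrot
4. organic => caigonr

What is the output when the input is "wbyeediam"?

baediewmy

The transformation: sort the characters into alphabetical order, then swap each adjacent pair of characters (1↔2, 3↔4, ...).
Applying that to "wbyeediam" gives "baediewmy".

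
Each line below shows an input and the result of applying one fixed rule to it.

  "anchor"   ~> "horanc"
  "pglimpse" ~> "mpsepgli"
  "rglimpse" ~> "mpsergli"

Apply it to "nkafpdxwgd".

dxwgdnkafp

The transformation: swap the front and back halves of the string.
"nkafpdxwgd" → "dxwgdnkafp".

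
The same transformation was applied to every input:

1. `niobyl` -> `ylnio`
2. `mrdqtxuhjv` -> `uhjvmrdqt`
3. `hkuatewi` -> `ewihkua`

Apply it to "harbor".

orhar

In each case the input is transformed by: swap the front and back halves of the string, then delete the first character.
Starting from "harbor": after the first operation, "borhar"; after the second, "orhar".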